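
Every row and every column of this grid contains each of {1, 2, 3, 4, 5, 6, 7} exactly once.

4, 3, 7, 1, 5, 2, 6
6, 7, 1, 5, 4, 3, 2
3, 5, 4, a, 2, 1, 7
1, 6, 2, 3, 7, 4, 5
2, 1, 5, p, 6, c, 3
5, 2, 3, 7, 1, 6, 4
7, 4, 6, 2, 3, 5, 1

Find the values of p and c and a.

p = 4, c = 7, a = 6

Cell (3,4): row 3 already has {1, 2, 3, 4, 5, 7} → 6.
Cell (5,6): column 6 already has {1, 2, 3, 4, 5, 6} → 7.
At (row 5, col 4): row 5 already has {1, 2, 3, 5, 6, 7}, so the value is 4.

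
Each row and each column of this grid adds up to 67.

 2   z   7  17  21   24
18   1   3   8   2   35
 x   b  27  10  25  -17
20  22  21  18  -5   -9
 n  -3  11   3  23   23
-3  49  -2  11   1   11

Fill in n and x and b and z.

Row 1 has 2 + 7 + 17 + 21 + 24 = 71; the blank must be 67 − 71 = -4.
Row 5 has -3 + 11 + 3 + 23 + 23 = 57; the blank must be 67 − 57 = 10.
Column 1 has 2 + 18 + 20 + 10 − 3 = 47; the blank must be 67 − 47 = 20.
Row 3 has 20 + 27 + 10 + 25 − 17 = 65; the blank must be 67 − 65 = 2.

n = 10, x = 20, b = 2, z = -4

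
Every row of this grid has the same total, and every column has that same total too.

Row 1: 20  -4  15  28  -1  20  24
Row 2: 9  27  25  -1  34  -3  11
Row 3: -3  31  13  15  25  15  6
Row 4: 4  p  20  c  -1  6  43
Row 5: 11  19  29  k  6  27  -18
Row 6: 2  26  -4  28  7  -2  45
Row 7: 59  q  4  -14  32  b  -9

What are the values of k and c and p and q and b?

Rows 1 and 2 both sum to 102, so that's the common total.
The known cells in column 6 total 63, leaving 102 − 63 = 39 for the blank.
The known cells in row 5 total 74, leaving 102 − 74 = 28 for the blank.
The known cells in row 7 total 111, leaving 102 − 111 = -9 for the blank.
The known cells in column 2 total 90, leaving 102 − 90 = 12 for the blank.
The known cells in row 4 total 84, leaving 102 − 84 = 18 for the blank.

k = 28, c = 18, p = 12, q = -9, b = 39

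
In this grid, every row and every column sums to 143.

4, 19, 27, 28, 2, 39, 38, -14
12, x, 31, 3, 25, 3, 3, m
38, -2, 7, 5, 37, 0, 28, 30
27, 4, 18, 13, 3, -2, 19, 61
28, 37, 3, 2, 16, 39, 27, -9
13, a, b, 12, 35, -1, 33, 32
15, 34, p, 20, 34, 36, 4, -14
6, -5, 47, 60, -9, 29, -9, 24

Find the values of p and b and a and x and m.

p = 14, b = -4, a = 23, x = 33, m = 33

Row 7 has 15 + 34 + 20 + 34 + 36 + 4 − 14 = 129; the blank must be 143 − 129 = 14.
Column 8 has -14 + 30 + 61 − 9 + 32 − 14 + 24 = 110; the blank must be 143 − 110 = 33.
Row 2 has 12 + 31 + 3 + 25 + 3 + 3 + 33 = 110; the blank must be 143 − 110 = 33.
Column 2 has 19 + 33 − 2 + 4 + 37 + 34 − 5 = 120; the blank must be 143 − 120 = 23.
Row 6 has 13 + 23 + 12 + 35 − 1 + 33 + 32 = 147; the blank must be 143 − 147 = -4.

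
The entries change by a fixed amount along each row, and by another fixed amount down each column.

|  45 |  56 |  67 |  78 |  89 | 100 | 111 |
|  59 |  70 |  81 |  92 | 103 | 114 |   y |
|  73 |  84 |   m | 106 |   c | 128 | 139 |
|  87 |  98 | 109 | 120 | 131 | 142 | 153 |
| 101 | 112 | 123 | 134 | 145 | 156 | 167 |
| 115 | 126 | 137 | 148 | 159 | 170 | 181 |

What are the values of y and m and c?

y = 125, m = 95, c = 117

Along each row the entries change by 11 per step; down each column they change by 14.
Row 2: from 59 at column 1, stepping by 11 to column 7 gives 125.
Row 3: from 73 at column 1, stepping by 11 to column 3 gives 95.
Row 3: from 73 at column 1, stepping by 11 to column 5 gives 117.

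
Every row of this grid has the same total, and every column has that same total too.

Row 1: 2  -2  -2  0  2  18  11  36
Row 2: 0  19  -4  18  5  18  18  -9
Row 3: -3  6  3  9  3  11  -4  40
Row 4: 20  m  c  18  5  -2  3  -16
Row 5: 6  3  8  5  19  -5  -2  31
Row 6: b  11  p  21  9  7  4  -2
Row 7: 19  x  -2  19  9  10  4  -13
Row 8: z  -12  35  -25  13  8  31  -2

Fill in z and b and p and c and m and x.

Rows 1 and 2 both sum to 65, so that's the common total.
Row 7 has 19 − 2 + 19 + 9 + 10 + 4 − 13 = 46; the blank must be 65 − 46 = 19.
Column 2 has -2 + 19 + 6 + 3 + 11 + 19 − 12 = 44; the blank must be 65 − 44 = 21.
Row 8 has -12 + 35 − 25 + 13 + 8 + 31 − 2 = 48; the blank must be 65 − 48 = 17.
Column 1 has 2 + 0 − 3 + 20 + 6 + 19 + 17 = 61; the blank must be 65 − 61 = 4.
Row 4 has 20 + 21 + 18 + 5 − 2 + 3 − 16 = 49; the blank must be 65 − 49 = 16.
Row 6 has 4 + 11 + 21 + 9 + 7 + 4 − 2 = 54; the blank must be 65 − 54 = 11.

z = 17, b = 4, p = 11, c = 16, m = 21, x = 19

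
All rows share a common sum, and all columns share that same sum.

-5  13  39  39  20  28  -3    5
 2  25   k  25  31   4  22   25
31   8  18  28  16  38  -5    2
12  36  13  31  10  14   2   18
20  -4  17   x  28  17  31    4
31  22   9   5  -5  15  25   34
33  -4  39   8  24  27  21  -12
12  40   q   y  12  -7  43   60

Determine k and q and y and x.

Rows 1 and 3 both sum to 136, so that's the common total.
The known cells in row 5 total 113, leaving 136 − 113 = 23 for the blank.
The known cells in row 2 total 134, leaving 136 − 134 = 2 for the blank.
The known cells in column 3 total 137, leaving 136 − 137 = -1 for the blank.
The known cells in row 8 total 159, leaving 136 − 159 = -23 for the blank.

k = 2, q = -1, y = -23, x = 23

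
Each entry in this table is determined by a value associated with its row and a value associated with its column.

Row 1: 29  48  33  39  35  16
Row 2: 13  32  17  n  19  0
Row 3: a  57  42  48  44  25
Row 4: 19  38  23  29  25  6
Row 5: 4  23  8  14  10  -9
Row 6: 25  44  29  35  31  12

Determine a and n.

The difference between any two rows is the same in every column — this is an addition table with the headers hidden.
Row 3 minus row 1 is 44 − 35 = 9, so its entry in column 1 is 29 + 9 = 38.
Row 2 minus row 1 is 19 − 35 = -16, so its entry in column 4 is 39 + (-16) = 23.

a = 38, n = 23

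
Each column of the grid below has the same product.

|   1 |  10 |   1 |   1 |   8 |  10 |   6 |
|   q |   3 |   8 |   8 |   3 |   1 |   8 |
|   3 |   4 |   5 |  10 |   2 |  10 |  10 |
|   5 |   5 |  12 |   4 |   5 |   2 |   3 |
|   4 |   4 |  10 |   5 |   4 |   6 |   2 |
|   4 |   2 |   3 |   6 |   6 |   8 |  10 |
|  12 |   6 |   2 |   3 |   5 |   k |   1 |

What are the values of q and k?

q = 10, k = 3

Columns 3 and 4 each multiply to 28800, so every column has product 28800.
Column 1: 1×3×5×4×4×12 = 2880, so the missing entry is 28800 ÷ 2880 = 10.
Column 6: 10×1×10×2×6×8 = 9600, so the missing entry is 28800 ÷ 9600 = 3.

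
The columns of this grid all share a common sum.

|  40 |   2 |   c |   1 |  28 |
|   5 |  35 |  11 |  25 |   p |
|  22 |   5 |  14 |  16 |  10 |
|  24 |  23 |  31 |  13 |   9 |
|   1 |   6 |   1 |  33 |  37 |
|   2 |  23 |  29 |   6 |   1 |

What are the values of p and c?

The complete columns each total 94.
Column 5 is missing 94 − 85 = 9 (since 28 + 10 + 9 + 37 + 1 = 85).
Column 3 is missing 94 − 86 = 8 (since 11 + 14 + 31 + 1 + 29 = 86).

p = 9, c = 8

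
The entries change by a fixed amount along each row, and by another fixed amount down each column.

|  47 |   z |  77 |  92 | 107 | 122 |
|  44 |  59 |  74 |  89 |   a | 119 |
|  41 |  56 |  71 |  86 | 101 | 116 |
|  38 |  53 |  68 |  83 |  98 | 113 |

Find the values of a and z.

Along each row the entries change by 15 per step; down each column they change by -3.
Row 2: from 44 at column 1, stepping by 15 to column 5 gives 104.
Row 1: from 47 at column 1, stepping by 15 to column 2 gives 62.

a = 104, z = 62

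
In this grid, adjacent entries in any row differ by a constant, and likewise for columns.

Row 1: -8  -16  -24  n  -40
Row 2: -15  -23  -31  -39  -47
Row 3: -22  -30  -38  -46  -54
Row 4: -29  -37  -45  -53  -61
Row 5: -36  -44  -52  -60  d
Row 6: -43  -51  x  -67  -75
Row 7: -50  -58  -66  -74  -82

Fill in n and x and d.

Along each row the entries change by -8 per step; down each column they change by -7.
Row 1: from -8 at column 1, stepping by -8 to column 4 gives -32.
Row 6: from -43 at column 1, stepping by -8 to column 3 gives -59.
Row 5: from -36 at column 1, stepping by -8 to column 5 gives -68.

n = -32, x = -59, d = -68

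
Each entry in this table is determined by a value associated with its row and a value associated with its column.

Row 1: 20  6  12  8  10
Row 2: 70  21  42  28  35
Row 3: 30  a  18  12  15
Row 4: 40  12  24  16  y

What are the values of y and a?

Each row is a constant multiple of every other row — this is a multiplication table with the headers hidden.
Row 4 is 24/12 = 2/1 times row 1, so its entry in column 5 is 10 × 2/1 = 20.
Row 3 is 18/12 = 3/2 times row 1, so its entry in column 2 is 6 × 3/2 = 9.

y = 20, a = 9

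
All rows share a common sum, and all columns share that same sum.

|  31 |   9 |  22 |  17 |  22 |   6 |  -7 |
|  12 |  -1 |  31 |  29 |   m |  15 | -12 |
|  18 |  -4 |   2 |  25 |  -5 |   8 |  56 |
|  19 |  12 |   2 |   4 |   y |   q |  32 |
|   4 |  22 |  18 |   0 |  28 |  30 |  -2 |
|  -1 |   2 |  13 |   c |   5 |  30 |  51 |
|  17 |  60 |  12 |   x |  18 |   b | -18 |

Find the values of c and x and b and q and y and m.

Rows 1 and 3 both sum to 100, so that's the common total.
Row 2: 12 − 1 + 31 + 29 + 15 − 12 = 74, so its missing entry is 100 − 74 = 26.
Column 5: 22 + 26 − 5 + 28 + 5 + 18 = 94, so its missing entry is 100 − 94 = 6.
Row 6: -1 + 2 + 13 + 5 + 30 + 51 = 100, so its missing entry is 100 − 100 = 0.
Column 4: 17 + 29 + 25 + 4 + 0 + 0 = 75, so its missing entry is 100 − 75 = 25.
Row 7: 17 + 60 + 12 + 25 + 18 − 18 = 114, so its missing entry is 100 − 114 = -14.
Row 4: 19 + 12 + 2 + 4 + 6 + 32 = 75, so its missing entry is 100 − 75 = 25.

c = 0, x = 25, b = -14, q = 25, y = 6, m = 26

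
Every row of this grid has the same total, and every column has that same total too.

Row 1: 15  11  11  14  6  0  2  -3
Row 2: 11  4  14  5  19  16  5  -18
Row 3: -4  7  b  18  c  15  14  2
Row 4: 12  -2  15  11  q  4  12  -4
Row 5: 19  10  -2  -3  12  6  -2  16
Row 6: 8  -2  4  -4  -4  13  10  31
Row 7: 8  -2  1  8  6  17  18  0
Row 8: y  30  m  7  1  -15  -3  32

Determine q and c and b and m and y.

Rows 1 and 2 both sum to 56, so that's the common total.
Row 4 has 12 − 2 + 15 + 11 + 4 + 12 − 4 = 48; the blank must be 56 − 48 = 8.
Column 5 has 6 + 19 + 8 + 12 − 4 + 6 + 1 = 48; the blank must be 56 − 48 = 8.
Column 1 has 15 + 11 − 4 + 12 + 19 + 8 + 8 = 69; the blank must be 56 − 69 = -13.
Row 8 has -13 + 30 + 7 + 1 − 15 − 3 + 32 = 39; the blank must be 56 − 39 = 17.
Row 3 has -4 + 7 + 18 + 8 + 15 + 14 + 2 = 60; the blank must be 56 − 60 = -4.

q = 8, c = 8, b = -4, m = 17, y = -13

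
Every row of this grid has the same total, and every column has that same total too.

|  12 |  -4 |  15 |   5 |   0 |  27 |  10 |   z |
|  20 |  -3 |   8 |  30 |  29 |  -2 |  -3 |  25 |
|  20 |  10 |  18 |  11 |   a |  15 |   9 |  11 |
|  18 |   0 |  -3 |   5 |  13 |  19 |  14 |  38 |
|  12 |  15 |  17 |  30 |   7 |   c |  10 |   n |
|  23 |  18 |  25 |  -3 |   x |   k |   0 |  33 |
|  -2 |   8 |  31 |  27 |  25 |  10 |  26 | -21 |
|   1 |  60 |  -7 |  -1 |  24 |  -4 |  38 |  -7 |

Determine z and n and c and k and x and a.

z = 39, n = -14, c = 27, k = 12, x = -4, a = 10

Rows 2 and 4 both sum to 104, so that's the common total.
Row 1 has 12 − 4 + 15 + 5 + 0 + 27 + 10 = 65; the blank must be 104 − 65 = 39.
Row 3 has 20 + 10 + 18 + 11 + 15 + 9 + 11 = 94; the blank must be 104 − 94 = 10.
Column 5 has 0 + 29 + 10 + 13 + 7 + 25 + 24 = 108; the blank must be 104 − 108 = -4.
Row 6 has 23 + 18 + 25 − 3 − 4 + 0 + 33 = 92; the blank must be 104 − 92 = 12.
Column 6 has 27 − 2 + 15 + 19 + 12 + 10 − 4 = 77; the blank must be 104 − 77 = 27.
Row 5 has 12 + 15 + 17 + 30 + 7 + 27 + 10 = 118; the blank must be 104 − 118 = -14.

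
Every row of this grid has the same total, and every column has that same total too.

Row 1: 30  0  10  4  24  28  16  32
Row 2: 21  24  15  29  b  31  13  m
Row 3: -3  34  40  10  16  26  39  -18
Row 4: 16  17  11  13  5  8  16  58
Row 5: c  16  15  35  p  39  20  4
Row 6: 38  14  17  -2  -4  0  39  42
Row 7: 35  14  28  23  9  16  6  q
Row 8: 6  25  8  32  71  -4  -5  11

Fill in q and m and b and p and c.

q = 13, m = 2, b = 9, p = 14, c = 1

Rows 1 and 3 both sum to 144, so that's the common total.
Column 1: 30 + 21 − 3 + 16 + 38 + 35 + 6 = 143, so its missing entry is 144 − 143 = 1.
Row 5: 1 + 16 + 15 + 35 + 39 + 20 + 4 = 130, so its missing entry is 144 − 130 = 14.
Column 5: 24 + 16 + 5 + 14 − 4 + 9 + 71 = 135, so its missing entry is 144 − 135 = 9.
Row 7: 35 + 14 + 28 + 23 + 9 + 16 + 6 = 131, so its missing entry is 144 − 131 = 13.
Row 2: 21 + 24 + 15 + 29 + 9 + 31 + 13 = 142, so its missing entry is 144 − 142 = 2.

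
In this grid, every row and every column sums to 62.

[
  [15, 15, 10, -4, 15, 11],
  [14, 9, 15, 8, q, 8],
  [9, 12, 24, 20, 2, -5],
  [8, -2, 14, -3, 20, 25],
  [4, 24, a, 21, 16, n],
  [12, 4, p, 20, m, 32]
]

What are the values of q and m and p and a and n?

Row 2: 14 + 9 + 15 + 8 + 8 = 54, so its missing entry is 62 − 54 = 8.
Column 5: 15 + 8 + 2 + 20 + 16 = 61, so its missing entry is 62 − 61 = 1.
Column 6: 11 + 8 − 5 + 25 + 32 = 71, so its missing entry is 62 − 71 = -9.
Row 5: 4 + 24 + 21 + 16 − 9 = 56, so its missing entry is 62 − 56 = 6.
Row 6: 12 + 4 + 20 + 1 + 32 = 69, so its missing entry is 62 − 69 = -7.

q = 8, m = 1, p = -7, a = 6, n = -9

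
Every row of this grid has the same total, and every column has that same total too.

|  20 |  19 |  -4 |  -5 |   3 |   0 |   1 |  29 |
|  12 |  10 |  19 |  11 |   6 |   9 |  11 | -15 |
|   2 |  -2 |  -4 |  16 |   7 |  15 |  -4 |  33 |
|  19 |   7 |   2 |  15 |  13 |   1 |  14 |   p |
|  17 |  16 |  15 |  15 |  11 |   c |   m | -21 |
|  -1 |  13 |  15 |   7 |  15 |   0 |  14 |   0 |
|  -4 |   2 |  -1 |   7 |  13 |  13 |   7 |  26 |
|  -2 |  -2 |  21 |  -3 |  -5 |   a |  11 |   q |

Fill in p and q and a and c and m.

p = -8, q = 19, a = 24, c = 1, m = 9

Rows 1 and 2 both sum to 63, so that's the common total.
Row 4 has 19 + 7 + 2 + 15 + 13 + 1 + 14 = 71; the blank must be 63 − 71 = -8.
Column 8 has 29 − 15 + 33 − 8 − 21 + 0 + 26 = 44; the blank must be 63 − 44 = 19.
Column 7 has 1 + 11 − 4 + 14 + 14 + 7 + 11 = 54; the blank must be 63 − 54 = 9.
Row 5 has 17 + 16 + 15 + 15 + 11 + 9 − 21 = 62; the blank must be 63 − 62 = 1.
Row 8 has -2 − 2 + 21 − 3 − 5 + 11 + 19 = 39; the blank must be 63 − 39 = 24.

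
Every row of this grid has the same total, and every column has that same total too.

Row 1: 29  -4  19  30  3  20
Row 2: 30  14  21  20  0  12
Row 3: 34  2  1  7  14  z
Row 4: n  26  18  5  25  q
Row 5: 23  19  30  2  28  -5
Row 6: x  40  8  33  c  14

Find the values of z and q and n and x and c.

Rows 1 and 2 both sum to 97, so that's the common total.
Column 5 has 3 + 0 + 14 + 25 + 28 = 70; the blank must be 97 − 70 = 27.
Row 6 has 40 + 8 + 33 + 27 + 14 = 122; the blank must be 97 − 122 = -25.
Column 1 has 29 + 30 + 34 + 23 − 25 = 91; the blank must be 97 − 91 = 6.
Row 3 has 34 + 2 + 1 + 7 + 14 = 58; the blank must be 97 − 58 = 39.
Row 4 has 6 + 26 + 18 + 5 + 25 = 80; the blank must be 97 − 80 = 17.

z = 39, q = 17, n = 6, x = -25, c = 27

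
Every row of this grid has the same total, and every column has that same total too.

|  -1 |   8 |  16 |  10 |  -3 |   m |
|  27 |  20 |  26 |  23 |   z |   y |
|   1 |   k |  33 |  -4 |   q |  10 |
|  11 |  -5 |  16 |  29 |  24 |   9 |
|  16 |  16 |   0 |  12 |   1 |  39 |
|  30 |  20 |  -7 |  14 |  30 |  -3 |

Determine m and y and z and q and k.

m = 54, y = -25, z = 13, q = 19, k = 25

Rows 4 and 5 both sum to 84, so that's the common total.
Column 2 has 8 + 20 − 5 + 16 + 20 = 59; the blank must be 84 − 59 = 25.
Row 3 has 1 + 25 + 33 − 4 + 10 = 65; the blank must be 84 − 65 = 19.
Column 5 has -3 + 19 + 24 + 1 + 30 = 71; the blank must be 84 − 71 = 13.
Row 2 has 27 + 20 + 26 + 23 + 13 = 109; the blank must be 84 − 109 = -25.
Row 1 has -1 + 8 + 16 + 10 − 3 = 30; the blank must be 84 − 30 = 54.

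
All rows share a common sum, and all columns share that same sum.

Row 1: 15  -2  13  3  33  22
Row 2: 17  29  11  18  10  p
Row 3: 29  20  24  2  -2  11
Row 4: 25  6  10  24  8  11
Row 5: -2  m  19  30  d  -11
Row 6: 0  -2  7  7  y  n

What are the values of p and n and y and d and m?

p = -1, n = 52, y = 20, d = 15, m = 33

Rows 1 and 3 both sum to 84, so that's the common total.
Row 2: 17 + 29 + 11 + 18 + 10 = 85, so its missing entry is 84 − 85 = -1.
Column 6: 22 − 1 + 11 + 11 − 11 = 32, so its missing entry is 84 − 32 = 52.
Row 6: 0 − 2 + 7 + 7 + 52 = 64, so its missing entry is 84 − 64 = 20.
Column 5: 33 + 10 − 2 + 8 + 20 = 69, so its missing entry is 84 − 69 = 15.
Row 5: -2 + 19 + 30 + 15 − 11 = 51, so its missing entry is 84 − 51 = 33.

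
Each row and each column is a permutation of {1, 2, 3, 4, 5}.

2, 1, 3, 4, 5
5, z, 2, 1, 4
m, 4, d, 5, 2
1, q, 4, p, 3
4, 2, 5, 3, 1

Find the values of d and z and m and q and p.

At (row 2, col 2): row 2 already has {1, 2, 4, 5}, so the value is 3.
Cell (4,2): column 2 already has {1, 2, 3, 4} → 5.
At (row 3, col 1): column 1 already has {1, 2, 4, 5}, so the value is 3.
Cell (4,4): row 4 already has {1, 3, 4, 5} → 2.
For row 3, column 3: row 3 already has {2, 3, 4, 5}; that leaves 1.

d = 1, z = 3, m = 3, q = 5, p = 2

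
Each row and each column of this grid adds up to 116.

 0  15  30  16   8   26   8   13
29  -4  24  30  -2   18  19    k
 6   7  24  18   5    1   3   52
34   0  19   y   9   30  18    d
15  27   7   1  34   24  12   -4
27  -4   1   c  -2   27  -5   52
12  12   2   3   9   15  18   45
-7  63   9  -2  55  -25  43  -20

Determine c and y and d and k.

c = 20, y = 30, d = -24, k = 2

Row 6: 27 − 4 + 1 − 2 + 27 − 5 + 52 = 96, so its missing entry is 116 − 96 = 20.
Row 2: 29 − 4 + 24 + 30 − 2 + 18 + 19 = 114, so its missing entry is 116 − 114 = 2.
Column 8: 13 + 2 + 52 − 4 + 52 + 45 − 20 = 140, so its missing entry is 116 − 140 = -24.
Row 4: 34 + 0 + 19 + 9 + 30 + 18 − 24 = 86, so its missing entry is 116 − 86 = 30.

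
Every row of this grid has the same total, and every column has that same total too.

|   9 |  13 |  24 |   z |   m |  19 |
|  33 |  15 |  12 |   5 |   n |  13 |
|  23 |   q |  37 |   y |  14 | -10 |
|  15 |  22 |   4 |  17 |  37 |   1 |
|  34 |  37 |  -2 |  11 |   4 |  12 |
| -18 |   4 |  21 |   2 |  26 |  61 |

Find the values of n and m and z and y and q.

Rows 4 and 5 both sum to 96, so that's the common total.
Column 2 has 13 + 15 + 22 + 37 + 4 = 91; the blank must be 96 − 91 = 5.
Row 2 has 33 + 15 + 12 + 5 + 13 = 78; the blank must be 96 − 78 = 18.
Column 5 has 18 + 14 + 37 + 4 + 26 = 99; the blank must be 96 − 99 = -3.
Row 1 has 9 + 13 + 24 − 3 + 19 = 62; the blank must be 96 − 62 = 34.
Row 3 has 23 + 5 + 37 + 14 − 10 = 69; the blank must be 96 − 69 = 27.

n = 18, m = -3, z = 34, y = 27, q = 5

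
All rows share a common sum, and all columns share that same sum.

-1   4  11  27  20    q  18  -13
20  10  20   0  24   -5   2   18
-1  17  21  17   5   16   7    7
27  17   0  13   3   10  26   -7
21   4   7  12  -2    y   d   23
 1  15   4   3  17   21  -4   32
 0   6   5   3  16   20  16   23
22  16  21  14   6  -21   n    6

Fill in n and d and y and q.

Rows 2 and 3 both sum to 89, so that's the common total.
Row 8 has 22 + 16 + 21 + 14 + 6 − 21 + 6 = 64; the blank must be 89 − 64 = 25.
Column 7 has 18 + 2 + 7 + 26 − 4 + 16 + 25 = 90; the blank must be 89 − 90 = -1.
Row 5 has 21 + 4 + 7 + 12 − 2 − 1 + 23 = 64; the blank must be 89 − 64 = 25.
Row 1 has -1 + 4 + 11 + 27 + 20 + 18 − 13 = 66; the blank must be 89 − 66 = 23.

n = 25, d = -1, y = 25, q = 23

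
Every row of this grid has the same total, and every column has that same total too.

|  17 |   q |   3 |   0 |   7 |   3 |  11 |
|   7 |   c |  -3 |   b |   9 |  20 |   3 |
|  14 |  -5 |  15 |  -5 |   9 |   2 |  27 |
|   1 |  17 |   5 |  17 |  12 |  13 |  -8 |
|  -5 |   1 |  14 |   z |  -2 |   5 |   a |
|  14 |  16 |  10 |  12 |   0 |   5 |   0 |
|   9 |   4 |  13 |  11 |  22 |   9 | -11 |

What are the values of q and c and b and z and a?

q = 16, c = 8, b = 13, z = 9, a = 35

Rows 3 and 4 both sum to 57, so that's the common total.
The known cells in row 1 total 41, leaving 57 − 41 = 16 for the blank.
The known cells in column 2 total 49, leaving 57 − 49 = 8 for the blank.
The known cells in column 7 total 22, leaving 57 − 22 = 35 for the blank.
The known cells in row 5 total 48, leaving 57 − 48 = 9 for the blank.
The known cells in row 2 total 44, leaving 57 − 44 = 13 for the blank.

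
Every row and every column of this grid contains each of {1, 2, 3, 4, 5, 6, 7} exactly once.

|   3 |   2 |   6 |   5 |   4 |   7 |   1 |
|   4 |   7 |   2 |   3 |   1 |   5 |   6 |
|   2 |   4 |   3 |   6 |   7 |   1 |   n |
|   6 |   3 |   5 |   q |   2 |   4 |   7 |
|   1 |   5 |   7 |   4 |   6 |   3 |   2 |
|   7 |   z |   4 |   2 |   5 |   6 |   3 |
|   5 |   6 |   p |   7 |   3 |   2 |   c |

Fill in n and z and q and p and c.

n = 5, z = 1, q = 1, p = 1, c = 4

For row 7, column 3: column 3 already has {2, 3, 4, 5, 6, 7}; that leaves 1.
At (row 6, col 2): row 6 already has {2, 3, 4, 5, 6, 7}, so the value is 1.
For row 4, column 4: row 4 already has {2, 3, 4, 5, 6, 7}; that leaves 1.
At (row 3, col 7): row 3 already has {1, 2, 3, 4, 6, 7}, so the value is 5.
At (row 7, col 7): row 7 already has {1, 2, 3, 5, 6, 7}, so the value is 4.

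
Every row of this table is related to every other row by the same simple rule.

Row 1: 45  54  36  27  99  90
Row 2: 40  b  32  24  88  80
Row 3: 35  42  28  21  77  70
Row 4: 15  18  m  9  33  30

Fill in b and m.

b = 48, m = 12

Each row is a constant multiple of every other row — this is a multiplication table with the headers hidden.
Row 2 is 40/45 = 8/9 times row 1, so its entry in column 2 is 54 × 8/9 = 48.
Row 4 is 15/45 = 1/3 times row 1, so its entry in column 3 is 36 × 1/3 = 12.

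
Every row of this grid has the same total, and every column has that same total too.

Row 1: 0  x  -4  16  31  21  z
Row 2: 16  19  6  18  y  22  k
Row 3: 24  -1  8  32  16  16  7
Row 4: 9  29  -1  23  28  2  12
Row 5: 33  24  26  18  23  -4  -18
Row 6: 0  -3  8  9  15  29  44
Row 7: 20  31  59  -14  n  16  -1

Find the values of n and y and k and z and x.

n = -9, y = -2, k = 23, z = 35, x = 3

Rows 3 and 4 both sum to 102, so that's the common total.
Column 2: 19 − 1 + 29 + 24 − 3 + 31 = 99, so its missing entry is 102 − 99 = 3.
Row 7: 20 + 31 + 59 − 14 + 16 − 1 = 111, so its missing entry is 102 − 111 = -9.
Column 5: 31 + 16 + 28 + 23 + 15 − 9 = 104, so its missing entry is 102 − 104 = -2.
Row 1: 0 + 3 − 4 + 16 + 31 + 21 = 67, so its missing entry is 102 − 67 = 35.
Row 2: 16 + 19 + 6 + 18 − 2 + 22 = 79, so its missing entry is 102 − 79 = 23.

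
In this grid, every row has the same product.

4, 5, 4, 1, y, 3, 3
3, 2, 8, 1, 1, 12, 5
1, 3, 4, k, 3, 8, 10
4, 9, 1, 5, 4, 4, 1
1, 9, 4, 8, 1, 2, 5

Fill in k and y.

Rows 2 and 4 each multiply to 2880, so every row has product 2880.
Row 3: 1×3×4×3×8×10 = 2880, so the missing entry is 2880 ÷ 2880 = 1.
Row 1: 4×5×4×1×3×3 = 720, so the missing entry is 2880 ÷ 720 = 4.

k = 1, y = 4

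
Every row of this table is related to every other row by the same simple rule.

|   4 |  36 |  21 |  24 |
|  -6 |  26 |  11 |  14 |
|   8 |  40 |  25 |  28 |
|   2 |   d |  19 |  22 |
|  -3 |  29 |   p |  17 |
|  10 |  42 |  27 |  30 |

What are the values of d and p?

d = 34, p = 14

The difference between any two rows is the same in every column — this is an addition table with the headers hidden.
Row 4 minus row 1 is 2 − 4 = -2, so its entry in column 2 is 36 + (-2) = 34.
Row 5 minus row 1 is -3 − 4 = -7, so its entry in column 3 is 21 + (-7) = 14.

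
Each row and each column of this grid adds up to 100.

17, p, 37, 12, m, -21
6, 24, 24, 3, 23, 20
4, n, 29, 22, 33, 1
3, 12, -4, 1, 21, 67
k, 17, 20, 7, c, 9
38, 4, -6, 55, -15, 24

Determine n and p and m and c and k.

Column 1: 17 + 6 + 4 + 3 + 38 = 68, so its missing entry is 100 − 68 = 32.
Row 5: 32 + 17 + 20 + 7 + 9 = 85, so its missing entry is 100 − 85 = 15.
Column 5: 23 + 33 + 21 + 15 − 15 = 77, so its missing entry is 100 − 77 = 23.
Row 1: 17 + 37 + 12 + 23 − 21 = 68, so its missing entry is 100 − 68 = 32.
Row 3: 4 + 29 + 22 + 33 + 1 = 89, so its missing entry is 100 − 89 = 11.

n = 11, p = 32, m = 23, c = 15, k = 32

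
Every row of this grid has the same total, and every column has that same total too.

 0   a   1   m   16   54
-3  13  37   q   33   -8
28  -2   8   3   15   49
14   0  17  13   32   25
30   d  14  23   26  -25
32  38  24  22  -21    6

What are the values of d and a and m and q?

d = 33, a = 19, m = 11, q = 29

Rows 3 and 4 both sum to 101, so that's the common total.
Row 2: -3 + 13 + 37 + 33 − 8 = 72, so its missing entry is 101 − 72 = 29.
Column 4: 29 + 3 + 13 + 23 + 22 = 90, so its missing entry is 101 − 90 = 11.
Row 1: 0 + 1 + 11 + 16 + 54 = 82, so its missing entry is 101 − 82 = 19.
Row 5: 30 + 14 + 23 + 26 − 25 = 68, so its missing entry is 101 − 68 = 33.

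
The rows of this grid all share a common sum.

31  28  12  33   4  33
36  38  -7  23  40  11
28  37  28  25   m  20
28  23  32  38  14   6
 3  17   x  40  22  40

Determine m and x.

m = 3, x = 19

Row 1 sums to 141 and so does row 4; that's the common total.
In row 3 the known cells total 138, leaving 141 − 138 = 3.
In row 5 the known cells total 122, leaving 141 − 122 = 19.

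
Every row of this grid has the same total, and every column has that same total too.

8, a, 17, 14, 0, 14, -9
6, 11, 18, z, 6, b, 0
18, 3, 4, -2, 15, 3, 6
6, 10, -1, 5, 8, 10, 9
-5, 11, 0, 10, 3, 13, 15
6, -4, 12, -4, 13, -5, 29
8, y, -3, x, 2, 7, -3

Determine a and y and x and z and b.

a = 3, y = 13, x = 23, z = 1, b = 5

Rows 3 and 4 both sum to 47, so that's the common total.
Row 1 has 8 + 17 + 14 + 0 + 14 − 9 = 44; the blank must be 47 − 44 = 3.
Column 6 has 14 + 3 + 10 + 13 − 5 + 7 = 42; the blank must be 47 − 42 = 5.
Column 2 has 3 + 11 + 3 + 10 + 11 − 4 = 34; the blank must be 47 − 34 = 13.
Row 7 has 8 + 13 − 3 + 2 + 7 − 3 = 24; the blank must be 47 − 24 = 23.
Row 2 has 6 + 11 + 18 + 6 + 5 + 0 = 46; the blank must be 47 − 46 = 1.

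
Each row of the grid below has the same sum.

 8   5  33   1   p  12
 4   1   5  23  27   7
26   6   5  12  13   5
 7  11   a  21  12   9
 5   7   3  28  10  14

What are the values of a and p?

a = 7, p = 8

Row 2 sums to 67 and so does row 3; that's the common total.
In row 4 the known cells total 60, leaving 67 − 60 = 7.
In row 1 the known cells total 59, leaving 67 − 59 = 8.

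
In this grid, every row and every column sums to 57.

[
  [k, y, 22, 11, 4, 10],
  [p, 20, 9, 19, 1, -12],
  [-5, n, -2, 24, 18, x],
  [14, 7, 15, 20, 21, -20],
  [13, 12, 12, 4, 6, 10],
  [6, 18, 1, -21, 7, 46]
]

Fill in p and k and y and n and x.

Row 2 has 20 + 9 + 19 + 1 − 12 = 37; the blank must be 57 − 37 = 20.
Column 1 has 20 − 5 + 14 + 13 + 6 = 48; the blank must be 57 − 48 = 9.
Row 1 has 9 + 22 + 11 + 4 + 10 = 56; the blank must be 57 − 56 = 1.
Column 2 has 1 + 20 + 7 + 12 + 18 = 58; the blank must be 57 − 58 = -1.
Row 3 has -5 − 1 − 2 + 24 + 18 = 34; the blank must be 57 − 34 = 23.

p = 20, k = 9, y = 1, n = -1, x = 23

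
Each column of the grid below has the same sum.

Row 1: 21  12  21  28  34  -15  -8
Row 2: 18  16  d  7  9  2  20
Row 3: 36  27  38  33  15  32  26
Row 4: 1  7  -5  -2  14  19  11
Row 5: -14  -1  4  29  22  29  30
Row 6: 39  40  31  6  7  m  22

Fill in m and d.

m = 34, d = 12

Columns 2 and 4 both add up to 101, so every column sums to 101.
Column 6: -15 + 2 + 32 + 19 + 29 = 67, so the missing entry is 101 − 67 = 34.
Column 3: 21 + 38 − 5 + 4 + 31 = 89, so the missing entry is 101 − 89 = 12.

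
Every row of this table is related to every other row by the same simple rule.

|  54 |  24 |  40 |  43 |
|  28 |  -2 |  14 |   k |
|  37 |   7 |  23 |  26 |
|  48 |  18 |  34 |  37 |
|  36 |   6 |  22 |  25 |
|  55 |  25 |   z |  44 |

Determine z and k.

The difference between any two rows is the same in every column — this is an addition table with the headers hidden.
Row 6 minus row 1 is 55 − 54 = 1, so its entry in column 3 is 40 + 1 = 41.
Row 2 minus row 1 is 28 − 54 = -26, so its entry in column 4 is 43 + (-26) = 17.

z = 41, k = 17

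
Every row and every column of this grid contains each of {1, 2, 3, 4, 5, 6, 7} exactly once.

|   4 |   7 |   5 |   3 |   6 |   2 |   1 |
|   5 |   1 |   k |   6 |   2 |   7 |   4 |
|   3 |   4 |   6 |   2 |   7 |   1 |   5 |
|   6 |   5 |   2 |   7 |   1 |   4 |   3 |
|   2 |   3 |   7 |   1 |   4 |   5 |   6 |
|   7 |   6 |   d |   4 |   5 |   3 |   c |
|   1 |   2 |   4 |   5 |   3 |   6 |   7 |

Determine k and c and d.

k = 3, c = 2, d = 1

For row 2, column 3: row 2 already has {1, 2, 4, 5, 6, 7}; that leaves 3.
At (row 6, col 7): column 7 already has {1, 3, 4, 5, 6, 7}, so the value is 2.
At (row 6, col 3): row 6 already has {2, 3, 4, 5, 6, 7}, so the value is 1.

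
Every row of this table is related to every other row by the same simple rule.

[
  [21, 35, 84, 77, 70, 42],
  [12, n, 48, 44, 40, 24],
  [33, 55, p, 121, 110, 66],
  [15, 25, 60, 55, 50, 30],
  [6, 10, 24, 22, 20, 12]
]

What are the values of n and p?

n = 20, p = 132

Each row is a constant multiple of every other row — this is a multiplication table with the headers hidden.
Row 2 is 40/70 = 4/7 times row 1, so its entry in column 2 is 35 × 4/7 = 20.
Row 3 is 110/70 = 11/7 times row 1, so its entry in column 3 is 84 × 11/7 = 132.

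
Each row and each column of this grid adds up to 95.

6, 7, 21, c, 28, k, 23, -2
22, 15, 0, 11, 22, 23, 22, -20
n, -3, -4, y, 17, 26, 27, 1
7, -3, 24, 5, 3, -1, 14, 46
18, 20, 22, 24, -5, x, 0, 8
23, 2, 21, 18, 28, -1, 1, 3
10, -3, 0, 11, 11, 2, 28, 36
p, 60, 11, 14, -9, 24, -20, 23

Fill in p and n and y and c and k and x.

p = -8, n = 17, y = 14, c = -2, k = 14, x = 8

The known cells in row 8 total 103, leaving 95 − 103 = -8 for the blank.
The known cells in column 1 total 78, leaving 95 − 78 = 17 for the blank.
The known cells in row 3 total 81, leaving 95 − 81 = 14 for the blank.
The known cells in column 4 total 97, leaving 95 − 97 = -2 for the blank.
The known cells in row 5 total 87, leaving 95 − 87 = 8 for the blank.
The known cells in row 1 total 81, leaving 95 − 81 = 14 for the blank.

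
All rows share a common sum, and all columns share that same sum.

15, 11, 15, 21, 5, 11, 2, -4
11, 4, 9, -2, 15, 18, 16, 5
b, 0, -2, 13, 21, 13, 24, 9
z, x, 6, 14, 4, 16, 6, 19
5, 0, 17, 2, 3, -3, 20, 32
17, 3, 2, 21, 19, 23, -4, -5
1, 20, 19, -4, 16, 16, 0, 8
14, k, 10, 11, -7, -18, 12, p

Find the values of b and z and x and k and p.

b = -2, z = 15, x = -4, k = 42, p = 12

Rows 1 and 2 both sum to 76, so that's the common total.
The known cells in column 8 total 64, leaving 76 − 64 = 12 for the blank.
The known cells in row 8 total 34, leaving 76 − 34 = 42 for the blank.
The known cells in column 2 total 80, leaving 76 − 80 = -4 for the blank.
The known cells in row 3 total 78, leaving 76 − 78 = -2 for the blank.
The known cells in row 4 total 61, leaving 76 − 61 = 15 for the blank.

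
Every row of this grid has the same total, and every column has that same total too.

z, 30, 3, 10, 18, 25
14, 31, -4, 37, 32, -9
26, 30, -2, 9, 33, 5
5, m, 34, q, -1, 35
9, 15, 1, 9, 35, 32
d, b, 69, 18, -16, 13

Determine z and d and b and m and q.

Rows 2 and 3 both sum to 101, so that's the common total.
The known cells in row 1 total 86, leaving 101 − 86 = 15 for the blank.
The known cells in column 4 total 83, leaving 101 − 83 = 18 for the blank.
The known cells in row 4 total 91, leaving 101 − 91 = 10 for the blank.
The known cells in column 2 total 116, leaving 101 − 116 = -15 for the blank.
The known cells in row 6 total 69, leaving 101 − 69 = 32 for the blank.

z = 15, d = 32, b = -15, m = 10, q = 18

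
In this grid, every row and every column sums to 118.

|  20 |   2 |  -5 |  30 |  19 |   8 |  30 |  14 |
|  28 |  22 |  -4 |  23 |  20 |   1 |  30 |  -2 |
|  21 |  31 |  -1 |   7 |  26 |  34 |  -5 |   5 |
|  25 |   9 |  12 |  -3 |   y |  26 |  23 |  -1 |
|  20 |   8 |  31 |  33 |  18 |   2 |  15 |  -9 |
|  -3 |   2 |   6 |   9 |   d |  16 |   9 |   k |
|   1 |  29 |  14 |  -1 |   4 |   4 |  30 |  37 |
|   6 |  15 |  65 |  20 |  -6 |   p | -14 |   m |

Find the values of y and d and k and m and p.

y = 27, d = 10, k = 69, m = 5, p = 27

Row 4: 25 + 9 + 12 − 3 + 26 + 23 − 1 = 91, so its missing entry is 118 − 91 = 27.
Column 5: 19 + 20 + 26 + 27 + 18 + 4 − 6 = 108, so its missing entry is 118 − 108 = 10.
Row 6: -3 + 2 + 6 + 9 + 10 + 16 + 9 = 49, so its missing entry is 118 − 49 = 69.
Column 8: 14 − 2 + 5 − 1 − 9 + 69 + 37 = 113, so its missing entry is 118 − 113 = 5.
Row 8: 6 + 15 + 65 + 20 − 6 − 14 + 5 = 91, so its missing entry is 118 − 91 = 27.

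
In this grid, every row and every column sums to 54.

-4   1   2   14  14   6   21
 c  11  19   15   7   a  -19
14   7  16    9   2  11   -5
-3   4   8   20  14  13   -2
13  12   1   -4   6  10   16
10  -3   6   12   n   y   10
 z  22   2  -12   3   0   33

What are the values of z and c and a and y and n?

The known cells in column 5 total 46, leaving 54 − 46 = 8 for the blank.
The known cells in row 6 total 43, leaving 54 − 43 = 11 for the blank.
The known cells in column 6 total 51, leaving 54 − 51 = 3 for the blank.
The known cells in row 7 total 48, leaving 54 − 48 = 6 for the blank.
The known cells in row 2 total 36, leaving 54 − 36 = 18 for the blank.

z = 6, c = 18, a = 3, y = 11, n = 8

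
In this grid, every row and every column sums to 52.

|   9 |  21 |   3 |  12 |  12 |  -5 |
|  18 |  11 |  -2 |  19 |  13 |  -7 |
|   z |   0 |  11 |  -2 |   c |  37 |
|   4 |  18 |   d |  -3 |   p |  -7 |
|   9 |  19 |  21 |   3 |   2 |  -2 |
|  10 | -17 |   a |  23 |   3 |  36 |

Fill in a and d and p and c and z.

The known cells in column 1 total 50, leaving 52 − 50 = 2 for the blank.
The known cells in row 3 total 48, leaving 52 − 48 = 4 for the blank.
The known cells in column 5 total 34, leaving 52 − 34 = 18 for the blank.
The known cells in row 4 total 30, leaving 52 − 30 = 22 for the blank.
The known cells in row 6 total 55, leaving 52 − 55 = -3 for the blank.

a = -3, d = 22, p = 18, c = 4, z = 2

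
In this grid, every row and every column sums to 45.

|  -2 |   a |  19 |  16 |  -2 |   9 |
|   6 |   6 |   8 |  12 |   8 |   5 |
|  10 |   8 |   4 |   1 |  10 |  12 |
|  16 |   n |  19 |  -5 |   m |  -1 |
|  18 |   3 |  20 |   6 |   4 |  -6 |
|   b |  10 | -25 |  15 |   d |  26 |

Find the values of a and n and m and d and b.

a = 5, n = 13, m = 3, d = 22, b = -3

Row 1: -2 + 19 + 16 − 2 + 9 = 40, so its missing entry is 45 − 40 = 5.
Column 2: 5 + 6 + 8 + 3 + 10 = 32, so its missing entry is 45 − 32 = 13.
Row 4: 16 + 13 + 19 − 5 − 1 = 42, so its missing entry is 45 − 42 = 3.
Column 5: -2 + 8 + 10 + 3 + 4 = 23, so its missing entry is 45 − 23 = 22.
Row 6: 10 − 25 + 15 + 22 + 26 = 48, so its missing entry is 45 − 48 = -3.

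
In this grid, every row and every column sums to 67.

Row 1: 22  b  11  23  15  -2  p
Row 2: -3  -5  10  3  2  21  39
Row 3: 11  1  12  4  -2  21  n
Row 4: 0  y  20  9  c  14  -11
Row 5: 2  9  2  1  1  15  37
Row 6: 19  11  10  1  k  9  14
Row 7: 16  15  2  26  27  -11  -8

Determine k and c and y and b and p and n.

Row 6: 19 + 11 + 10 + 1 + 9 + 14 = 64, so its missing entry is 67 − 64 = 3.
Column 5: 15 + 2 − 2 + 1 + 3 + 27 = 46, so its missing entry is 67 − 46 = 21.
Row 4: 0 + 20 + 9 + 21 + 14 − 11 = 53, so its missing entry is 67 − 53 = 14.
Column 2: -5 + 1 + 14 + 9 + 11 + 15 = 45, so its missing entry is 67 − 45 = 22.
Row 1: 22 + 22 + 11 + 23 + 15 − 2 = 91, so its missing entry is 67 − 91 = -24.
Row 3: 11 + 1 + 12 + 4 − 2 + 21 = 47, so its missing entry is 67 − 47 = 20.

k = 3, c = 21, y = 14, b = 22, p = -24, n = 20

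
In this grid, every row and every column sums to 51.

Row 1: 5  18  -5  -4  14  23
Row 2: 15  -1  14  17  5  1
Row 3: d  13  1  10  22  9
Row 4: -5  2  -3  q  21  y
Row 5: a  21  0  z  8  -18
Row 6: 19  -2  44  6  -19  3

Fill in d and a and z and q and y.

d = -4, a = 21, z = 19, q = 3, y = 33

The known cells in row 3 total 55, leaving 51 − 55 = -4 for the blank.
The known cells in column 1 total 30, leaving 51 − 30 = 21 for the blank.
The known cells in row 5 total 32, leaving 51 − 32 = 19 for the blank.
The known cells in column 4 total 48, leaving 51 − 48 = 3 for the blank.
The known cells in row 4 total 18, leaving 51 − 18 = 33 for the blank.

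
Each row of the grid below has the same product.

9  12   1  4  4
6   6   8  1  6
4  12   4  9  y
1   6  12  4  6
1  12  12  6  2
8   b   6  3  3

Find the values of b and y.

Rows 1 and 2 each multiply to 1728, so every row has product 1728.
Row 6: 8×6×3×3 = 432, so the missing entry is 1728 ÷ 432 = 4.
Row 3: 4×12×4×9 = 1728, so the missing entry is 1728 ÷ 1728 = 1.

b = 4, y = 1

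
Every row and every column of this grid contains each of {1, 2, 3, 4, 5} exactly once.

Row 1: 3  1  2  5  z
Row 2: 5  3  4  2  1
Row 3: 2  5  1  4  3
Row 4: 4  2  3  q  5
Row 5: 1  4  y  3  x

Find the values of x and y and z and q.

x = 2, y = 5, z = 4, q = 1

At (row 4, col 4): row 4 already has {2, 3, 4, 5}, so the value is 1.
At (row 1, col 5): row 1 already has {1, 2, 3, 5}, so the value is 4.
At (row 5, col 5): column 5 already has {1, 3, 4, 5}, so the value is 2.
At (row 5, col 3): row 5 already has {1, 2, 3, 4}, so the value is 5.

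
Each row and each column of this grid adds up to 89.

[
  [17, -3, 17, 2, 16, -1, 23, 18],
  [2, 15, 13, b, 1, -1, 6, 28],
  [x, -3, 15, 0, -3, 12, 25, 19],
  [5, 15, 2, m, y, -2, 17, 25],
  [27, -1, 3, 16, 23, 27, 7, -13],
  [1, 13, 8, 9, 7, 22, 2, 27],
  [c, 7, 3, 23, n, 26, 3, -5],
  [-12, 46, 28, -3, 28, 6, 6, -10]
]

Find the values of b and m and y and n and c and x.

The known cells in row 3 total 65, leaving 89 − 65 = 24 for the blank.
The known cells in column 1 total 64, leaving 89 − 64 = 25 for the blank.
The known cells in row 7 total 82, leaving 89 − 82 = 7 for the blank.
The known cells in column 5 total 79, leaving 89 − 79 = 10 for the blank.
The known cells in row 4 total 72, leaving 89 − 72 = 17 for the blank.
The known cells in row 2 total 64, leaving 89 − 64 = 25 for the blank.

b = 25, m = 17, y = 10, n = 7, c = 25, x = 24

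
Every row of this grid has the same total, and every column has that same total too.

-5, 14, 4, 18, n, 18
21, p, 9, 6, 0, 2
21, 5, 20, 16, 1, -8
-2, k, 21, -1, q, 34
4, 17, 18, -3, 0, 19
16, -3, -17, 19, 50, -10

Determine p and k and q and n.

Rows 3 and 5 both sum to 55, so that's the common total.
Row 2 has 21 + 9 + 6 + 0 + 2 = 38; the blank must be 55 − 38 = 17.
Column 2 has 14 + 17 + 5 + 17 − 3 = 50; the blank must be 55 − 50 = 5.
Row 1 has -5 + 14 + 4 + 18 + 18 = 49; the blank must be 55 − 49 = 6.
Row 4 has -2 + 5 + 21 − 1 + 34 = 57; the blank must be 55 − 57 = -2.

p = 17, k = 5, q = -2, n = 6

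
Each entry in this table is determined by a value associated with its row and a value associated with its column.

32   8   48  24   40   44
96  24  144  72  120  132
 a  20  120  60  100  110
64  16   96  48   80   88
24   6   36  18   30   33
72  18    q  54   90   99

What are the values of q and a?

Each row is a constant multiple of every other row — this is a multiplication table with the headers hidden.
Row 6 is 18/8 = 9/4 times row 1, so its entry in column 3 is 48 × 9/4 = 108.
Row 3 is 20/8 = 5/2 times row 1, so its entry in column 1 is 32 × 5/2 = 80.

q = 108, a = 80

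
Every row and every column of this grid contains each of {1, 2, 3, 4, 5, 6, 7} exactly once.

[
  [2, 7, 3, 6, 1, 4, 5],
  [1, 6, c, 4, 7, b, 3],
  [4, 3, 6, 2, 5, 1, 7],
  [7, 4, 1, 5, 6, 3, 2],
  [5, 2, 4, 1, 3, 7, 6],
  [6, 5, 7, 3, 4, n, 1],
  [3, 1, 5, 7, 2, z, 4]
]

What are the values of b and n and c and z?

Cell (2,3): column 3 already has {1, 3, 4, 5, 6, 7} → 2.
At (row 6, col 6): row 6 already has {1, 3, 4, 5, 6, 7}, so the value is 2.
At (row 7, col 6): row 7 already has {1, 2, 3, 4, 5, 7}, so the value is 6.
For row 2, column 6: row 2 already has {1, 2, 3, 4, 6, 7}; that leaves 5.

b = 5, n = 2, c = 2, z = 6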